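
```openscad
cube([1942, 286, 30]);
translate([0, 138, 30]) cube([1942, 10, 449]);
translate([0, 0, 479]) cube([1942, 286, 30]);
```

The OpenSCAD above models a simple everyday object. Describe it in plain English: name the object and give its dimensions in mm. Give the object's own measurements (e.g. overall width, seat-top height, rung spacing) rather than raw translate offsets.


An I-beam lying along x, 1942 mm long. Overall section height 509 mm. Two flanges 286 mm wide (y) and 30 mm thick, one on the floor and one at the top; a web 10 mm thick runs between them, centred on the flange width.


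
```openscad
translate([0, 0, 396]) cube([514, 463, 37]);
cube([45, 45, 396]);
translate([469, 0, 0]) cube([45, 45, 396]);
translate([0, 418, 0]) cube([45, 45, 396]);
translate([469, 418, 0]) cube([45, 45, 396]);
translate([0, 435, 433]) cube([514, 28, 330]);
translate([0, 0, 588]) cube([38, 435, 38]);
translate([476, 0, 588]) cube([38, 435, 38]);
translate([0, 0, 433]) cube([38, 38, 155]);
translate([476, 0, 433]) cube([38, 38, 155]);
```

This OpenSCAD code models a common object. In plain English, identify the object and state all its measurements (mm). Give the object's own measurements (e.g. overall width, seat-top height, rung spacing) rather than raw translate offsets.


A chair. The seat is a 514×463×37 mm slab with its top at z = 433 mm, on four 45×45 mm corner legs (flush with the seat edges, standing on z = 0). A flat backrest 28 mm thick, 330 mm tall, spans the full seat width and rises from the seat top along its +y edge, rear face flush with the rear of the seat. Two armrests of 38×38 mm section run along each side from the seat's front edge to the front of the backrest, top faces 193 mm above the seat top and outer faces flush with the seat's x-edges; a 38×38 mm post under the front of each armrest stands on the seat at the front corner.


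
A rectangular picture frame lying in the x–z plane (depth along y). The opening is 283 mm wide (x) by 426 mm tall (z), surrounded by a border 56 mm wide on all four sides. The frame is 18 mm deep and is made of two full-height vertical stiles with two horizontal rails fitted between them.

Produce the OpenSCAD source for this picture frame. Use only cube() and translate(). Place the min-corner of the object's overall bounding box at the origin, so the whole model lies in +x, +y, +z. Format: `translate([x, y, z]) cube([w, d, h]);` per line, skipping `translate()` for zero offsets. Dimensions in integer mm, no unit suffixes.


cube([56, 18, 538]);
translate([339, 0, 0]) cube([56, 18, 538]);
translate([56, 0, 0]) cube([283, 18, 56]);
translate([56, 0, 482]) cube([283, 18, 56]);


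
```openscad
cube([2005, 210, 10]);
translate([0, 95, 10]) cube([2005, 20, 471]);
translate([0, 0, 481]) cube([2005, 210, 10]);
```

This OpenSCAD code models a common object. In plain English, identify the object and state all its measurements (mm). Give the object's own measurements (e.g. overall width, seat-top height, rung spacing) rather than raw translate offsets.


An I-beam lying along x, 2005 mm long. Overall section height 491 mm. Two flanges 210 mm wide (y) and 10 mm thick, one on the floor and one at the top; a web 20 mm thick runs between them, centred on the flange width.


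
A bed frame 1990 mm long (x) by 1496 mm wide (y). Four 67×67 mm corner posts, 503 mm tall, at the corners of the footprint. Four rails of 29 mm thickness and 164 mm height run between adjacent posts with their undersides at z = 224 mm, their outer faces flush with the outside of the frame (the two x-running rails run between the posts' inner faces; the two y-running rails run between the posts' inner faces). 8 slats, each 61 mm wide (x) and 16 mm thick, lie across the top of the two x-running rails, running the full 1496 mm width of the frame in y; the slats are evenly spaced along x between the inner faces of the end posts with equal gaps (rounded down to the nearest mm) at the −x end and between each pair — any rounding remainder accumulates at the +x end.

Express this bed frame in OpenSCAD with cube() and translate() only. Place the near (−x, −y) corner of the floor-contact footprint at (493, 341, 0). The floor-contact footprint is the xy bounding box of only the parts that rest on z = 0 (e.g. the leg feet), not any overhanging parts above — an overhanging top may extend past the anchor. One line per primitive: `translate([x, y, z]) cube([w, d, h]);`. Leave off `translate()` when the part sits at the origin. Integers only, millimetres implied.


translate([493, 341, 0]) cube([67, 67, 503]);
translate([493, 1770, 0]) cube([67, 67, 503]);
translate([2416, 341, 0]) cube([67, 67, 503]);
translate([2416, 1770, 0]) cube([67, 67, 503]);
translate([560, 341, 224]) cube([1856, 29, 164]);
translate([560, 1808, 224]) cube([1856, 29, 164]);
translate([493, 408, 224]) cube([29, 1362, 164]);
translate([2454, 408, 224]) cube([29, 1362, 164]);
translate([712, 341, 388]) cube([61, 1496, 16]);
translate([925, 341, 388]) cube([61, 1496, 16]);
translate([1138, 341, 388]) cube([61, 1496, 16]);
translate([1351, 341, 388]) cube([61, 1496, 16]);
translate([1564, 341, 388]) cube([61, 1496, 16]);
translate([1777, 341, 388]) cube([61, 1496, 16]);
translate([1990, 341, 388]) cube([61, 1496, 16]);
translate([2203, 341, 388]) cube([61, 1496, 16]);


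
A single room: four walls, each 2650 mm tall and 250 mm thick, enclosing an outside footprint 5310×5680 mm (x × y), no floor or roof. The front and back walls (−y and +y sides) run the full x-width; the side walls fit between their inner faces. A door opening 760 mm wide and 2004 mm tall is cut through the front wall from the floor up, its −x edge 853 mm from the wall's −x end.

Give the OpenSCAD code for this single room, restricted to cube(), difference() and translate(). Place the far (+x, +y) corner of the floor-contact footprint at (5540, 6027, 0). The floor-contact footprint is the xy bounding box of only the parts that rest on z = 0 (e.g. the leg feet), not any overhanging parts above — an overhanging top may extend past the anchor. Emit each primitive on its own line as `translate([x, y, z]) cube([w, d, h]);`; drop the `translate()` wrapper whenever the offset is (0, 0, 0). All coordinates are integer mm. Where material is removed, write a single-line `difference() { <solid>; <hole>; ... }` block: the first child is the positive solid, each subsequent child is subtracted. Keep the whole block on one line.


difference() { translate([230, 347, 0]) cube([5310, 250, 2650]); translate([1083, 347, 0]) cube([760, 250, 2004]); }
translate([230, 5777, 0]) cube([5310, 250, 2650]);
translate([230, 597, 0]) cube([250, 5180, 2650]);
translate([5290, 597, 0]) cube([250, 5180, 2650]);


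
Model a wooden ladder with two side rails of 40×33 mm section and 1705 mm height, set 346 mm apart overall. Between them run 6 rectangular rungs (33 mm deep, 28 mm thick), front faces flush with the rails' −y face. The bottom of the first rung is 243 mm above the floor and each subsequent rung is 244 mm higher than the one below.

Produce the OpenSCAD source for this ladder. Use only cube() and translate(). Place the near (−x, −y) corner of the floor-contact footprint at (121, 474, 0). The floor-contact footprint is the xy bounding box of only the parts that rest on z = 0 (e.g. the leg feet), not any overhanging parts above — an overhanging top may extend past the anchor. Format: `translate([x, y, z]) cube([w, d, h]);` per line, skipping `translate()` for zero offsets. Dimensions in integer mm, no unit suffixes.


// rung span = 346 - 2*40 = 266
// rung[k] z = 243 + k*244
translate([121, 474, 0]) cube([40, 33, 1705]);
translate([427, 474, 0]) cube([40, 33, 1705]);
translate([161, 474, 243]) cube([266, 33, 28]);
translate([161, 474, 487]) cube([266, 33, 28]);
translate([161, 474, 731]) cube([266, 33, 28]);
translate([161, 474, 975]) cube([266, 33, 28]);
translate([161, 474, 1219]) cube([266, 33, 28]);
translate([161, 474, 1463]) cube([266, 33, 28]);


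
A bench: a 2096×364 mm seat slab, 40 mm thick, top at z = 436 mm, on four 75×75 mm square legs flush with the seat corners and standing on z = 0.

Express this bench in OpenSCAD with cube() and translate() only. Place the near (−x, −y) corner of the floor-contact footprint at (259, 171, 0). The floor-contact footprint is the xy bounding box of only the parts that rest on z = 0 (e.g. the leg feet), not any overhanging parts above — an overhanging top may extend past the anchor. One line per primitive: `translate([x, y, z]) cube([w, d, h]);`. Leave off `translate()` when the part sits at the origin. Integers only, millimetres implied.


translate([259, 171, 396]) cube([2096, 364, 40]);
translate([259, 171, 0]) cube([75, 75, 396]);
translate([259, 460, 0]) cube([75, 75, 396]);
translate([2280, 171, 0]) cube([75, 75, 396]);
translate([2280, 460, 0]) cube([75, 75, 396]);


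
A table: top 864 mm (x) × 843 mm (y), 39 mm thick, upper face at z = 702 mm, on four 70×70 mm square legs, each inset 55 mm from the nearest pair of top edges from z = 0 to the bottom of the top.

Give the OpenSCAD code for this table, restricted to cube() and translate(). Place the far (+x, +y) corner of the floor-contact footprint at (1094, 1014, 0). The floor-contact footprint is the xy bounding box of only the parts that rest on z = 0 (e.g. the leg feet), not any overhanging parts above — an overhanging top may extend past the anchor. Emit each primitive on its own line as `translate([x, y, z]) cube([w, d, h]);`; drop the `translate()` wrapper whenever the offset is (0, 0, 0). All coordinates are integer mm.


translate([285, 226, 663]) cube([864, 843, 39]);
translate([340, 281, 0]) cube([70, 70, 663]);
translate([1024, 281, 0]) cube([70, 70, 663]);
translate([340, 944, 0]) cube([70, 70, 663]);
translate([1024, 944, 0]) cube([70, 70, 663]);


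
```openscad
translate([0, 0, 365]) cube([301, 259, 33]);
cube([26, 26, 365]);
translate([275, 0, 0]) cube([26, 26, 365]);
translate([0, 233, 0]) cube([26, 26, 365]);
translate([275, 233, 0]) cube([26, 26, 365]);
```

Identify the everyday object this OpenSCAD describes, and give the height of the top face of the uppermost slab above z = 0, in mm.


A stool. The seat height is 398 mm.

A 301×259×33 slab at z = 365 on four corner posts — a stool. The seat top is 365 + 33 = 398 mm.


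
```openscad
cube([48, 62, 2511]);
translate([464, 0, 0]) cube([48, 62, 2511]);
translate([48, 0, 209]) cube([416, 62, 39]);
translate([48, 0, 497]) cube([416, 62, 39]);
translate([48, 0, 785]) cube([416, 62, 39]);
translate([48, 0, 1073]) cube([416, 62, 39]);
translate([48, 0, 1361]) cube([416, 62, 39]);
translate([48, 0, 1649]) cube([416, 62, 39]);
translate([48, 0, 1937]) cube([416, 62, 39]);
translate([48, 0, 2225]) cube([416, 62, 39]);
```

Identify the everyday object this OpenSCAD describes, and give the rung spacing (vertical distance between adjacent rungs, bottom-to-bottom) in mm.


A ladder. The rung spacing is 288 mm.

Two tall 48×62 posts with 8 short bars between them — a ladder. Adjacent rungs sit at z = 209 and z = 497, so the spacing is 497 − 209 = 288 mm.


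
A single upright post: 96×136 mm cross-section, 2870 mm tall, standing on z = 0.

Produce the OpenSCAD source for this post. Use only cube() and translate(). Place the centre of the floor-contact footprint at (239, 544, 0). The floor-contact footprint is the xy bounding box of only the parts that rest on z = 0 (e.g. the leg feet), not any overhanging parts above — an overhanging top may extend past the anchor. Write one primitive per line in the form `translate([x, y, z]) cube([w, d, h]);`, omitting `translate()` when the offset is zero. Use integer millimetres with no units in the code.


translate([191, 476, 0]) cube([96, 136, 2870]);


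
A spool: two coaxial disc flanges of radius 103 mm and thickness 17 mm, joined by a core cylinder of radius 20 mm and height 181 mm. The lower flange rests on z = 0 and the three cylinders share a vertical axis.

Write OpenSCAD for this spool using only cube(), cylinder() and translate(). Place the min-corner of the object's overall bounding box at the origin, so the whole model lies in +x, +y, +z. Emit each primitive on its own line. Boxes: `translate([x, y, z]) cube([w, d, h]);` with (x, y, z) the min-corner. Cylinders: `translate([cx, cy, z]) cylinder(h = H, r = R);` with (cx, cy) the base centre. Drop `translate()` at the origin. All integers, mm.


translate([103, 103, 0]) cylinder(h = 17, r = 103);
translate([103, 103, 17]) cylinder(h = 181, r = 20);
translate([103, 103, 198]) cylinder(h = 17, r = 103);


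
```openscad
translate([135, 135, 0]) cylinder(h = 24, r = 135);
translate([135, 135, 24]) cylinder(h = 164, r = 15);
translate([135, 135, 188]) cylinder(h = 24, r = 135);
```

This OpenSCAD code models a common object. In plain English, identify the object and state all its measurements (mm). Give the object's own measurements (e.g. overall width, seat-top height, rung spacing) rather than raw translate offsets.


A spool: two coaxial disc flanges of radius 135 mm and thickness 24 mm, joined by a core cylinder of radius 15 mm and height 164 mm. The lower flange rests on z = 0 and the three cylinders share a vertical axis.


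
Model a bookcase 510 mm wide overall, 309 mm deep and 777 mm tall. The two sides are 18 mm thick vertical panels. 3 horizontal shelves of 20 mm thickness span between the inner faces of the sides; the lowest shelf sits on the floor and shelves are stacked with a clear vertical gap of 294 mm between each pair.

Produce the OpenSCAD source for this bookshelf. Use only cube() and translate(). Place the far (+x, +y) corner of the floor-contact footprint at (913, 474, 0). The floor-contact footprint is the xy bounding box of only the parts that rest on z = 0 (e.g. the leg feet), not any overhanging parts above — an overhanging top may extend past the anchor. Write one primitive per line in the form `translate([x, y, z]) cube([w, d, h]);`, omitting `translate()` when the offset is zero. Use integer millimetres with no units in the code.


translate([403, 165, 0]) cube([18, 309, 777]);
translate([895, 165, 0]) cube([18, 309, 777]);
translate([421, 165, 0]) cube([474, 309, 20]);
translate([421, 165, 314]) cube([474, 309, 20]);
translate([421, 165, 628]) cube([474, 309, 20]);


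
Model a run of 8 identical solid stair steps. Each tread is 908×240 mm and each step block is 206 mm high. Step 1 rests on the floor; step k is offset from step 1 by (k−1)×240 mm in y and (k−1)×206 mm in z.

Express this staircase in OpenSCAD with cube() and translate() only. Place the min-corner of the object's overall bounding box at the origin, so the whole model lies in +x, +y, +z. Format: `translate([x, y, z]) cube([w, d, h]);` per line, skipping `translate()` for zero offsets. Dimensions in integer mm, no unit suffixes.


cube([908, 240, 206]);
translate([0, 240, 206]) cube([908, 240, 206]);
translate([0, 480, 412]) cube([908, 240, 206]);
translate([0, 720, 618]) cube([908, 240, 206]);
translate([0, 960, 824]) cube([908, 240, 206]);
translate([0, 1200, 1030]) cube([908, 240, 206]);
translate([0, 1440, 1236]) cube([908, 240, 206]);
translate([0, 1680, 1442]) cube([908, 240, 206]);


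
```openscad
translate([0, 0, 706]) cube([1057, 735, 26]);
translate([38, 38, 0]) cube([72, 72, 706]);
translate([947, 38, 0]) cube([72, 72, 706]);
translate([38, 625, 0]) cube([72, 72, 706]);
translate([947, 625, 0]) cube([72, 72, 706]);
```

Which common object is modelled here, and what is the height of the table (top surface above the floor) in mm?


A table. The table height is 732 mm.

A 1057×735×26 slab sits at z = 706 on four 72 mm square posts — a table. The top surface is at 706 + 26 = 732 mm.


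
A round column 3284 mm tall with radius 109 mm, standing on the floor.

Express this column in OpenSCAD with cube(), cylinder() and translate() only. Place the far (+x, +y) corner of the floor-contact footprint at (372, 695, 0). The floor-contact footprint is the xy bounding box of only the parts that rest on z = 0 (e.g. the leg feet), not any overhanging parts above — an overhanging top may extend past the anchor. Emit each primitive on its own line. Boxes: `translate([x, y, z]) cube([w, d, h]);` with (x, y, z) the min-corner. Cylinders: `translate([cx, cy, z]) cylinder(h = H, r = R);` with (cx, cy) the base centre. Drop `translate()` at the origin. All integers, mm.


translate([263, 586, 0]) cylinder(h = 3284, r = 109);


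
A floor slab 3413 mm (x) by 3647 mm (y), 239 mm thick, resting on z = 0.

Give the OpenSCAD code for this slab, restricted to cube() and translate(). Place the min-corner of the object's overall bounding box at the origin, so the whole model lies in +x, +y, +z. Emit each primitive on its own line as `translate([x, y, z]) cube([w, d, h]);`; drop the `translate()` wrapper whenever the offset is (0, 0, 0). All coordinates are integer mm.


cube([3413, 3647, 239]);


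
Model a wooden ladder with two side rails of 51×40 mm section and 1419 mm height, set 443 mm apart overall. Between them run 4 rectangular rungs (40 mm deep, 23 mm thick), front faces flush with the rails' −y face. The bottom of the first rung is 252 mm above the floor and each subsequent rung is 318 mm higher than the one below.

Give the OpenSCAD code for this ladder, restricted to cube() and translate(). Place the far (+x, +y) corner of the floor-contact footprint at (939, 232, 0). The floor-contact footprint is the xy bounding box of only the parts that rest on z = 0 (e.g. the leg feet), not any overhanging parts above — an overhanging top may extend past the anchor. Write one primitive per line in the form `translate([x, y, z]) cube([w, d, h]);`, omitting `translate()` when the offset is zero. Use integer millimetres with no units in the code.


translate([496, 192, 0]) cube([51, 40, 1419]);
translate([888, 192, 0]) cube([51, 40, 1419]);
translate([547, 192, 252]) cube([341, 40, 23]);
translate([547, 192, 570]) cube([341, 40, 23]);
translate([547, 192, 888]) cube([341, 40, 23]);
translate([547, 192, 1206]) cube([341, 40, 23]);


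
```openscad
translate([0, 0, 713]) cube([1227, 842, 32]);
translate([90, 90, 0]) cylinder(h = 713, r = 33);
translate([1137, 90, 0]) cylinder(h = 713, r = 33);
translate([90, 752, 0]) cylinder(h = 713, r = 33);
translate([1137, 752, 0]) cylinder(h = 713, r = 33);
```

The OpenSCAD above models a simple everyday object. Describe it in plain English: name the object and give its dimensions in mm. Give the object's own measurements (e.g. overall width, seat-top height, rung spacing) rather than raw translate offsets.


A table: top 1227 mm (x) × 842 mm (y), 32 mm thick, upper face at z = 745 mm, on four round legs of 66 mm diameter, each leg's bounding box inset 57 mm from the nearest pair of top edges from z = 0 to the bottom of the top.


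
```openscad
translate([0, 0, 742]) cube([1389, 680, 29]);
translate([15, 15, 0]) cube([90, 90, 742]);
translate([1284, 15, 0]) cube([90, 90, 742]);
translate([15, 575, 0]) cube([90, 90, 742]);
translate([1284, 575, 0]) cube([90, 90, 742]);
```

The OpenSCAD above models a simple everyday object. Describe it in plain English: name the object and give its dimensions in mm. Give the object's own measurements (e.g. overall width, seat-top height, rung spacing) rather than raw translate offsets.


A table: top 1389 mm (x) × 680 mm (y), 29 mm thick, upper face at z = 771 mm, on four 90×90 mm square legs, each inset 15 mm from the nearest pair of top edges from z = 0 to the bottom of the top.


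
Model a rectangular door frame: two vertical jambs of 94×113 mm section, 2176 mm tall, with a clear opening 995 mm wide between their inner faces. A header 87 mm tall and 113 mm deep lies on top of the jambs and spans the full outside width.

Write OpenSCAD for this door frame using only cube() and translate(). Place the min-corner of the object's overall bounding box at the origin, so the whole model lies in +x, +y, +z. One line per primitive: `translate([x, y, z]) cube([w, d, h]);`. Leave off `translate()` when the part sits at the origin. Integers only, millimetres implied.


cube([94, 113, 2176]);
translate([1089, 0, 0]) cube([94, 113, 2176]);
translate([0, 0, 2176]) cube([1183, 113, 87]);


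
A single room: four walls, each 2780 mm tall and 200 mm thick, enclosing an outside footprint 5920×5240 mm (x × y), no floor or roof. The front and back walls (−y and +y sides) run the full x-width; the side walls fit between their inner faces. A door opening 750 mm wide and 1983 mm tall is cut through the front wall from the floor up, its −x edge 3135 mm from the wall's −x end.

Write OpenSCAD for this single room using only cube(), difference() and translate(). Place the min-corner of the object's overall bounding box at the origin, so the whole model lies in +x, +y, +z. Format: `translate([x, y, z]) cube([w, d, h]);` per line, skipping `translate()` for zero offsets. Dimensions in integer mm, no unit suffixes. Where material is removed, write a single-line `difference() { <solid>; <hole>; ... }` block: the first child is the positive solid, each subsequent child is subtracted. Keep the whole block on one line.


difference() { cube([5920, 200, 2780]); translate([3135, 0, 0]) cube([750, 200, 1983]); }
translate([0, 5040, 0]) cube([5920, 200, 2780]);
translate([0, 200, 0]) cube([200, 4840, 2780]);
translate([5720, 200, 0]) cube([200, 4840, 2780]);


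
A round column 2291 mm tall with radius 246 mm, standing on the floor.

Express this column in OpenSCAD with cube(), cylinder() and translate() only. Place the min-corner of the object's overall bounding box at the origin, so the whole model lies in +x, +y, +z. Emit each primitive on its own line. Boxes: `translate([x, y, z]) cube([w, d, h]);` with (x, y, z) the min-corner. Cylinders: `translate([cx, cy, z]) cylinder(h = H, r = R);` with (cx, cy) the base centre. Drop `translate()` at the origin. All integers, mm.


translate([246, 246, 0]) cylinder(h = 2291, r = 246);


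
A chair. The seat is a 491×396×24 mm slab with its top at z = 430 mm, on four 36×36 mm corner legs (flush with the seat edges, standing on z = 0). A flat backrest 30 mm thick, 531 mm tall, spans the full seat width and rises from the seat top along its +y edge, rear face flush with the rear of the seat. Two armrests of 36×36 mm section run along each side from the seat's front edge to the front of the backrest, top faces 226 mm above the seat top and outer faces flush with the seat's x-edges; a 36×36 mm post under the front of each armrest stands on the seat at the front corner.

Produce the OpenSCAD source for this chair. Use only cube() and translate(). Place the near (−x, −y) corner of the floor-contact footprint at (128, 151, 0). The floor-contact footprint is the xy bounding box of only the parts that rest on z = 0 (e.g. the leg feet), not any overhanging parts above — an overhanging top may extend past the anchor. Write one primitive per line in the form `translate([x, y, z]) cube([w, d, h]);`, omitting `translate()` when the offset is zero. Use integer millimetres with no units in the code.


translate([128, 151, 406]) cube([491, 396, 24]);
translate([128, 151, 0]) cube([36, 36, 406]);
translate([583, 151, 0]) cube([36, 36, 406]);
translate([128, 511, 0]) cube([36, 36, 406]);
translate([583, 511, 0]) cube([36, 36, 406]);
translate([128, 517, 430]) cube([491, 30, 531]);
translate([128, 151, 620]) cube([36, 366, 36]);
translate([583, 151, 620]) cube([36, 366, 36]);
translate([128, 151, 430]) cube([36, 36, 190]);
translate([583, 151, 430]) cube([36, 36, 190]);


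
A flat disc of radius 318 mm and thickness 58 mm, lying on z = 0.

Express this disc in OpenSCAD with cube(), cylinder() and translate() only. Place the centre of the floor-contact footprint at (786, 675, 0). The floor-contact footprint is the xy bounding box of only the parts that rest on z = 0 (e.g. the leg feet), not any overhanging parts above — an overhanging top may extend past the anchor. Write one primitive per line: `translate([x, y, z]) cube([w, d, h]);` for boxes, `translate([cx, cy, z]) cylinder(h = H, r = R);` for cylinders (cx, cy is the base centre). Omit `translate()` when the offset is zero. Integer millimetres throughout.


translate([786, 675, 0]) cylinder(h = 58, r = 318);


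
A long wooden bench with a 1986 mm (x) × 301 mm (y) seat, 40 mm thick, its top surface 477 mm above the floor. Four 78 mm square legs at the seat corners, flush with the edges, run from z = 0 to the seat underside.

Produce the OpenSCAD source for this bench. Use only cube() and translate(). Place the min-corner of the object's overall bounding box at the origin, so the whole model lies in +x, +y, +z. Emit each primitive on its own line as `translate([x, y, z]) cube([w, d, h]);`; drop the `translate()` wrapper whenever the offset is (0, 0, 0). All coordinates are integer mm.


translate([0, 0, 437]) cube([1986, 301, 40]);
cube([78, 78, 437]);
translate([0, 223, 0]) cube([78, 78, 437]);
translate([1908, 0, 0]) cube([78, 78, 437]);
translate([1908, 223, 0]) cube([78, 78, 437]);


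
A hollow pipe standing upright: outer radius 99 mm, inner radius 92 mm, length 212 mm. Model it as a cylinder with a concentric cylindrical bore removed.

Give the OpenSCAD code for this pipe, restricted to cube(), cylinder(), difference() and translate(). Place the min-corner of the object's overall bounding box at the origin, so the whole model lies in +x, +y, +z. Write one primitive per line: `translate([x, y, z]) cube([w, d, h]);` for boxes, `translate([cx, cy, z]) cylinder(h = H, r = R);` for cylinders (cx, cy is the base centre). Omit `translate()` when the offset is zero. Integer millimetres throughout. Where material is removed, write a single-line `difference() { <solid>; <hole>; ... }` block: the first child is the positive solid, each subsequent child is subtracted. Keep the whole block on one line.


difference() { translate([99, 99, 0]) cylinder(h = 212, r = 99); translate([99, 99, 0]) cylinder(h = 212, r = 92); }


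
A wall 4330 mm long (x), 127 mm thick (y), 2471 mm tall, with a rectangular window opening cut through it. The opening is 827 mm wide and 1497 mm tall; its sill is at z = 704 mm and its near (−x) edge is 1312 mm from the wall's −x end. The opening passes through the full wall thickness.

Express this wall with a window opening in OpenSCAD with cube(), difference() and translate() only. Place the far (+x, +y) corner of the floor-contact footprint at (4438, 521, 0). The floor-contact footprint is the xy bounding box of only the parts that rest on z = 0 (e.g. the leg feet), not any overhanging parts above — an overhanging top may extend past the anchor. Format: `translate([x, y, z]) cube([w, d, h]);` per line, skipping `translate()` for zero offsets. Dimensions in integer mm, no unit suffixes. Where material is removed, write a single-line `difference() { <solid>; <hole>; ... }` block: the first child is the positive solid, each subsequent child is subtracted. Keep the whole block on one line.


difference() { translate([108, 394, 0]) cube([4330, 127, 2471]); translate([1420, 394, 704]) cube([827, 127, 1497]); }


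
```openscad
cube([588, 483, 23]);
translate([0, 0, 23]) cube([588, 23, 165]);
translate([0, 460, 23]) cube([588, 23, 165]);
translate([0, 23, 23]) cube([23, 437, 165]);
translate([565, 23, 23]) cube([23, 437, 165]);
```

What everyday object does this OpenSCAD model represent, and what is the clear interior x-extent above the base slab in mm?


An open box. The internal width is 542 mm.

A 588×483 base slab with four walls standing on it — an open box. The base is 588 mm wide and the walls are 23 mm thick, so the internal width is 588 − 2 × 23 = 542 mm.


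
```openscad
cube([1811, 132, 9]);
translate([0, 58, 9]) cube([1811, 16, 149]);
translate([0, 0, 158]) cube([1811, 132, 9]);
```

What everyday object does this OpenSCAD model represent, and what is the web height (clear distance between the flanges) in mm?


An I-beam. The web height is 149 mm.

Two wide flanges with a thin centred web — an I-beam. Overall 167 mm minus two 9 mm flanges gives a web of 167 − 2·9 = 149 mm.


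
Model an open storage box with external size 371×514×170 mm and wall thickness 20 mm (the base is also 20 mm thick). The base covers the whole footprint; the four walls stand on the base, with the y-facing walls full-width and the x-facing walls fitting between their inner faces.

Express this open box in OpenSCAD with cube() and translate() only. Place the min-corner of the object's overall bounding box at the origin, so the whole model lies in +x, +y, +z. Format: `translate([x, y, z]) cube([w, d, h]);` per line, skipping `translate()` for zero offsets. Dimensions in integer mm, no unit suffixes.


cube([371, 514, 20]);
translate([0, 0, 20]) cube([371, 20, 150]);
translate([0, 494, 20]) cube([371, 20, 150]);
translate([0, 20, 20]) cube([20, 474, 150]);
translate([351, 20, 20]) cube([20, 474, 150]);


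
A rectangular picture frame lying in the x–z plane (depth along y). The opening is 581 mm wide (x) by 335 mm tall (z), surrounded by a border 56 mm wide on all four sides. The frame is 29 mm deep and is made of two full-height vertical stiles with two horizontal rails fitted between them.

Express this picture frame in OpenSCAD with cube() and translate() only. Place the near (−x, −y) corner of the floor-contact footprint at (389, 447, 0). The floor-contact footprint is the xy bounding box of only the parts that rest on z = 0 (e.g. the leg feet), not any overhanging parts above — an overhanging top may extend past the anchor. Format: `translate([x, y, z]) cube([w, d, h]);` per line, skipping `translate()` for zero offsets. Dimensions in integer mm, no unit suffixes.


translate([389, 447, 0]) cube([56, 29, 447]);
translate([1026, 447, 0]) cube([56, 29, 447]);
translate([445, 447, 0]) cube([581, 29, 56]);
translate([445, 447, 391]) cube([581, 29, 56]);


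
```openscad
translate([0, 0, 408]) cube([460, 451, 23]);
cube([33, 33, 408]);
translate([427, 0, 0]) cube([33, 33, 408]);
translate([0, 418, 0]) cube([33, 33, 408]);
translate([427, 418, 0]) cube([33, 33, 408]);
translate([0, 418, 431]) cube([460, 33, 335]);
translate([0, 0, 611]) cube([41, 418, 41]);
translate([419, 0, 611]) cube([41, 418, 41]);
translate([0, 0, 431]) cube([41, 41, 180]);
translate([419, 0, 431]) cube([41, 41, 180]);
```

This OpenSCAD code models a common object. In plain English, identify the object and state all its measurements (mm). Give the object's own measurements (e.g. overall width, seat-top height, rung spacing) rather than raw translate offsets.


A chair. The seat is a 460×451×23 mm slab with its top at z = 431 mm, on four 33×33 mm corner legs (flush with the seat edges, standing on z = 0). A flat backrest 33 mm thick, 335 mm tall, spans the full seat width and rises from the seat top along its +y edge, rear face flush with the rear of the seat. Two armrests of 41×41 mm section run along each side from the seat's front edge to the front of the backrest, top faces 221 mm above the seat top and outer faces flush with the seat's x-edges; a 41×41 mm post under the front of each armrest stands on the seat at the front corner.


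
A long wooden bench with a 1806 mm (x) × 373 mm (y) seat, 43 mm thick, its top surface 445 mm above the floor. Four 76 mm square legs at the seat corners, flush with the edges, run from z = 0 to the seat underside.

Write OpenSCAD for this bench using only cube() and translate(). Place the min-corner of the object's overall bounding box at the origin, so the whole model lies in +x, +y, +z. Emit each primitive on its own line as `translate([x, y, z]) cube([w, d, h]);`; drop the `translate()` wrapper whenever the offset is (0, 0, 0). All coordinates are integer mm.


translate([0, 0, 402]) cube([1806, 373, 43]);
cube([76, 76, 402]);
translate([0, 297, 0]) cube([76, 76, 402]);
translate([1730, 0, 0]) cube([76, 76, 402]);
translate([1730, 297, 0]) cube([76, 76, 402]);


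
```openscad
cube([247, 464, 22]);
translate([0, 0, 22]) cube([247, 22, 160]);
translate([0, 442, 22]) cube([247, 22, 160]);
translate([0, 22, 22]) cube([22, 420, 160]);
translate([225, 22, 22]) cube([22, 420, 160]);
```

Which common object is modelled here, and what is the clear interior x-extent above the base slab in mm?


An open box. The internal width is 203 mm.

A 247×464 base slab with four walls standing on it — an open box. The base is 247 mm wide and the walls are 22 mm thick, so the internal width is 247 − 2 × 22 = 203 mm.


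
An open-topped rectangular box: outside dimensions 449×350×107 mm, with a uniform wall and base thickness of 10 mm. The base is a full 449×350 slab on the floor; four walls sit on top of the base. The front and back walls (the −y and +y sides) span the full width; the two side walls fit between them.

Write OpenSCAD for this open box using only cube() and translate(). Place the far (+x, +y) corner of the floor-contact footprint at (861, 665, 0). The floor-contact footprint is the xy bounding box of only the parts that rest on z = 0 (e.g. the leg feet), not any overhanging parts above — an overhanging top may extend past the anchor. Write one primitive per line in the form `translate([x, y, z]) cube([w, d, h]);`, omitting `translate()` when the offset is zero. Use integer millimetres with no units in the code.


translate([412, 315, 0]) cube([449, 350, 10]);
translate([412, 315, 10]) cube([449, 10, 97]);
translate([412, 655, 10]) cube([449, 10, 97]);
translate([412, 325, 10]) cube([10, 330, 97]);
translate([851, 325, 10]) cube([10, 330, 97]);


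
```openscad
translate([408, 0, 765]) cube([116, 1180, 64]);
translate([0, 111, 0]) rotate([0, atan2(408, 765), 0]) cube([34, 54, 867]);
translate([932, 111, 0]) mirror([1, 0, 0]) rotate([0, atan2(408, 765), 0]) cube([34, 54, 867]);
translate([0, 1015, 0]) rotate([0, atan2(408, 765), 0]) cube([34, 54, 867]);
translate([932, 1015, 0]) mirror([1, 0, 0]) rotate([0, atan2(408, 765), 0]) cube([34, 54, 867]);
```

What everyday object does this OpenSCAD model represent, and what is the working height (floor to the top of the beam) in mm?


A sawhorse. The overall height is 829 mm.

A beam across two mirrored pairs of raked legs — a sawhorse. The beam's underside is at z = 765 (matching the legs' vertical rise in atan2(408, 765)) and the beam is 64 mm tall, so its top is at 765 + 64 = 829 mm. The raked legs top out at the beam's underside, so that is the highest point.


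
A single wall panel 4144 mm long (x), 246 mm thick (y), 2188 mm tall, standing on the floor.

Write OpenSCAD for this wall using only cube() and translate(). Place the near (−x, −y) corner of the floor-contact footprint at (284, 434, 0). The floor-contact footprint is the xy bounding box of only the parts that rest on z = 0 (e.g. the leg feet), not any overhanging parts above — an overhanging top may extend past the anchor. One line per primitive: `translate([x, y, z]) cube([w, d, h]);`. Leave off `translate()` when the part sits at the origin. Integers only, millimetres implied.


translate([284, 434, 0]) cube([4144, 246, 2188]);


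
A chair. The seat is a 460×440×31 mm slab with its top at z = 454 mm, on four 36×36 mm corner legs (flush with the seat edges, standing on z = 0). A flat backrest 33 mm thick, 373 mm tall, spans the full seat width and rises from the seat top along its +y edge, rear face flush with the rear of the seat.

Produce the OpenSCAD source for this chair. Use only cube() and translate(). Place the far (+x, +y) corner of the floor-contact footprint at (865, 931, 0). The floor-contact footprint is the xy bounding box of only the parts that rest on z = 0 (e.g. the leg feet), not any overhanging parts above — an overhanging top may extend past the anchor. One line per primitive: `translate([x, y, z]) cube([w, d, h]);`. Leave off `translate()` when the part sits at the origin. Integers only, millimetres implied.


translate([405, 491, 423]) cube([460, 440, 31]);
translate([405, 491, 0]) cube([36, 36, 423]);
translate([829, 491, 0]) cube([36, 36, 423]);
translate([405, 895, 0]) cube([36, 36, 423]);
translate([829, 895, 0]) cube([36, 36, 423]);
translate([405, 898, 454]) cube([460, 33, 373]);


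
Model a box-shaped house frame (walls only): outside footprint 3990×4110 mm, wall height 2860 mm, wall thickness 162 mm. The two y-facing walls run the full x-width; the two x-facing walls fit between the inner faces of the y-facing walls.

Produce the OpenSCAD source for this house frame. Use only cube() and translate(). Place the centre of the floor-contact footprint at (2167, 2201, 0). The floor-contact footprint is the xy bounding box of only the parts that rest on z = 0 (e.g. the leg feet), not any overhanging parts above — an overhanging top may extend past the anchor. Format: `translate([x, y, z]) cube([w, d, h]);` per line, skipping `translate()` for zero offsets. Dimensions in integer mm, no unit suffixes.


translate([172, 146, 0]) cube([3990, 162, 2860]);
translate([172, 4094, 0]) cube([3990, 162, 2860]);
translate([172, 308, 0]) cube([162, 3786, 2860]);
translate([4000, 308, 0]) cube([162, 3786, 2860]);


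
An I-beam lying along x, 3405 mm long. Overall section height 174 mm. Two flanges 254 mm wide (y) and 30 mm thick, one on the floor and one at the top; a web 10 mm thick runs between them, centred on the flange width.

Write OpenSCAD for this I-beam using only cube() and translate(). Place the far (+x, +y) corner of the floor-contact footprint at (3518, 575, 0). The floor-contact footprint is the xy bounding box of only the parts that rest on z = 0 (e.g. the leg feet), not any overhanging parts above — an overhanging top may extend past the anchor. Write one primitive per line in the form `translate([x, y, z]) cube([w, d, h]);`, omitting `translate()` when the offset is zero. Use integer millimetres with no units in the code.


translate([113, 321, 0]) cube([3405, 254, 30]);
translate([113, 443, 30]) cube([3405, 10, 114]);
translate([113, 321, 144]) cube([3405, 254, 30]);


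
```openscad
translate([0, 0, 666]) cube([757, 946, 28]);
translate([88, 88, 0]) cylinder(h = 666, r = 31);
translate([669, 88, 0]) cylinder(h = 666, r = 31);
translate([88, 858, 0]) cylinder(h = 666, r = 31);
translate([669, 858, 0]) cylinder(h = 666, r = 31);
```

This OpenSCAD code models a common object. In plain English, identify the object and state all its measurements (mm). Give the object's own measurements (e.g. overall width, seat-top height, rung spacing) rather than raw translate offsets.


A rectangular dining table. The top is 757×946×28 mm with its upper surface at z = 694 mm. It stands on four round legs of 62 mm diameter, each leg's bounding box inset 57 mm from the nearest pair of top edges, running from the floor to the underside of the top.


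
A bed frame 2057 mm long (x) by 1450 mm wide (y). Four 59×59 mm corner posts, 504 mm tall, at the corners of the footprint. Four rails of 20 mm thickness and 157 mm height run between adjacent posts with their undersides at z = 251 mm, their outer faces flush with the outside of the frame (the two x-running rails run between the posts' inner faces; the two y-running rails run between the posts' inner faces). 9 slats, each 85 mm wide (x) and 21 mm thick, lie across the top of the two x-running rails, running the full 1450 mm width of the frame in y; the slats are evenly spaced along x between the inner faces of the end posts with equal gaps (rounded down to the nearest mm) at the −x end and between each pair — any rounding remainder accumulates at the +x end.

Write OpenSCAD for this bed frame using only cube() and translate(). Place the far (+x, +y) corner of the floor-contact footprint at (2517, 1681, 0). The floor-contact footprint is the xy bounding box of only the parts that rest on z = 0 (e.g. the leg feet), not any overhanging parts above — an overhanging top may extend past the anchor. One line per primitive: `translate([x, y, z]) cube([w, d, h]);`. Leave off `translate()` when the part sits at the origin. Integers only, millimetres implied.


// slat z = rail_z + rail_h = 251 + 157 = 408
// slat gap = ⌊(1939 − 9·85) / 10⌋ = 117
translate([460, 231, 0]) cube([59, 59, 504]);
translate([460, 1622, 0]) cube([59, 59, 504]);
translate([2458, 231, 0]) cube([59, 59, 504]);
translate([2458, 1622, 0]) cube([59, 59, 504]);
translate([519, 231, 251]) cube([1939, 20, 157]);
translate([519, 1661, 251]) cube([1939, 20, 157]);
translate([460, 290, 251]) cube([20, 1332, 157]);
translate([2497, 290, 251]) cube([20, 1332, 157]);
translate([636, 231, 408]) cube([85, 1450, 21]);
translate([838, 231, 408]) cube([85, 1450, 21]);
translate([1040, 231, 408]) cube([85, 1450, 21]);
translate([1242, 231, 408]) cube([85, 1450, 21]);
translate([1444, 231, 408]) cube([85, 1450, 21]);
translate([1646, 231, 408]) cube([85, 1450, 21]);
translate([1848, 231, 408]) cube([85, 1450, 21]);
translate([2050, 231, 408]) cube([85, 1450, 21]);
translate([2252, 231, 408]) cube([85, 1450, 21]);
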